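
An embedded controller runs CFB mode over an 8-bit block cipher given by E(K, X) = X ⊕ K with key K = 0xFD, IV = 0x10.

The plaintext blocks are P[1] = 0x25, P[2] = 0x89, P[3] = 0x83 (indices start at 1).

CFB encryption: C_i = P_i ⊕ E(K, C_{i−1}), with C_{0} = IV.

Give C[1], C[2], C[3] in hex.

C[1]: E(K, 0x10) = 0xED; 0x25 ⊕ 0xED = 0xC8.
C[2]: E(K, 0xC8) = 0x35; 0x89 ⊕ 0x35 = 0xBC.
C[3]: E(K, 0xBC) = 0x41; 0x83 ⊕ 0x41 = 0xC2.

C[1] = 0xC8, C[2] = 0xBC, C[3] = 0xC2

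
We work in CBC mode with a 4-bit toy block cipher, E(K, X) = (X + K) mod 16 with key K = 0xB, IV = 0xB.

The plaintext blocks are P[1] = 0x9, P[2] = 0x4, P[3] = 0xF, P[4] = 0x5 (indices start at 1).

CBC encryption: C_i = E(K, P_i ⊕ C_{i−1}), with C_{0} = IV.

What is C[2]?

C[1]: P[1] ⊕ 0xB = 0x2; E(K, 0x2) = 0xD.
C[2]: P[2] ⊕ 0xD = 0x9; E(K, 0x9) = 0x4.

C[2] = 0x4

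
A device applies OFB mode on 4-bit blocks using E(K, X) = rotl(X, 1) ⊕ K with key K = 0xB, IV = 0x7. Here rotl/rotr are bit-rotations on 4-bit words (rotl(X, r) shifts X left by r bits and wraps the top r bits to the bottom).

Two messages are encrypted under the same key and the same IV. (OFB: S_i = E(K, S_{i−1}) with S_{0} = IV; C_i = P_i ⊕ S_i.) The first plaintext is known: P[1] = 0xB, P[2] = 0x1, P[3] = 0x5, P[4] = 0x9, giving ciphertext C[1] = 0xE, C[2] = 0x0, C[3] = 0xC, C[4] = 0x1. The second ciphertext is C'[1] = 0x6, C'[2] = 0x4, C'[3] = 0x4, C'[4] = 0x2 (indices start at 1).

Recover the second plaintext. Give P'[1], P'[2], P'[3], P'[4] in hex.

In OFB with a reused IV, both messages share the same keystream S_i, so C_i ⊕ C'_i = P_i ⊕ P'_i and thus P'_i = P_i ⊕ C_i ⊕ C'_i.
P'[1]: 0xB ⊕ 0xE ⊕ 0x6 = 0x3.
P'[2]: 0x1 ⊕ 0x0 ⊕ 0x4 = 0x5.
P'[3]: 0x5 ⊕ 0xC ⊕ 0x4 = 0xD.
P'[4]: 0x9 ⊕ 0x1 ⊕ 0x2 = 0xA.

P'[1] = 0x3, P'[2] = 0x5, P'[3] = 0xD, P'[4] = 0xA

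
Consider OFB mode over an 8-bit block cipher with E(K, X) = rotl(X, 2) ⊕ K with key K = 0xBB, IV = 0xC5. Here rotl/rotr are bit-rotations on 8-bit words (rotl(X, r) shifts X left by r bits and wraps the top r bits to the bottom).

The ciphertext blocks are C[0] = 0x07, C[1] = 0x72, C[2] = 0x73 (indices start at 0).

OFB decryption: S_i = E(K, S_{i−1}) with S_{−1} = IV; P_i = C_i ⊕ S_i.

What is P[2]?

P[2] = 0xEC

P[0]: S = E(K, 0xC5) = 0xAC; 0x07 ⊕ 0xAC = 0xAB.
P[1]: S = E(K, 0xAC) = 0x09; 0x72 ⊕ 0x09 = 0x7B.
P[2]: S = E(K, 0x09) = 0x9F; 0x73 ⊕ 0x9F = 0xEC.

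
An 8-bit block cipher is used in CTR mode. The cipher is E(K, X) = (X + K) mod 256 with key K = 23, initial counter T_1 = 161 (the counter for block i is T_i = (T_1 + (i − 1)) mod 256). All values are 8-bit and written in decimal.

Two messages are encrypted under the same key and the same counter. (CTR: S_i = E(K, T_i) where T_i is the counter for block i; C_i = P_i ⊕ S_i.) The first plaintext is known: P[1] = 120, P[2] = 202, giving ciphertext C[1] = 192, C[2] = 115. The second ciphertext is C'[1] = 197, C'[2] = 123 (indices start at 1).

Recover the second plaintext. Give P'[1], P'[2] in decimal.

In CTR with a reused counter, both messages share the same keystream S_i, so C_i ⊕ C'_i = P_i ⊕ P'_i and thus P'_i = P_i ⊕ C_i ⊕ C'_i.
P'[1]: 120 ⊕ 192 ⊕ 197 = 125.
P'[2]: 202 ⊕ 115 ⊕ 123 = 194.

P'[1] = 125, P'[2] = 194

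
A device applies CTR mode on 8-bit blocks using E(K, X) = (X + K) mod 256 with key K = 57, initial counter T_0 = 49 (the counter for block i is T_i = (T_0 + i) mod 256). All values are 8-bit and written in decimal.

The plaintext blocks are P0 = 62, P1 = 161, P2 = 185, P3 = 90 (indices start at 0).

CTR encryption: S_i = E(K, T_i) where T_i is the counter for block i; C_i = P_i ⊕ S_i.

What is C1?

C1 = 202

C0: T = 49, S = E(K, T) = 106; 62 ⊕ 106 = 84.
C1: T = 50, S = E(K, T) = 107; 161 ⊕ 107 = 202.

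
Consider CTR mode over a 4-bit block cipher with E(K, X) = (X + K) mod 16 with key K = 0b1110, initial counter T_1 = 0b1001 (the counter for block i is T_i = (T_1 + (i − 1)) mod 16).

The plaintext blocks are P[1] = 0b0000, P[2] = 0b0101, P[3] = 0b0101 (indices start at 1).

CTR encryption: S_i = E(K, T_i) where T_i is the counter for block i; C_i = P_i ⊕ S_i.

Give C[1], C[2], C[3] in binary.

C[1] = 0b0111, C[2] = 0b1101, C[3] = 0b1100

C[1]: T = 0b1001, S = E(K, T) = 0b0111; 0b0000 ⊕ 0b0111 = 0b0111.
C[2]: T = 0b1010, S = E(K, T) = 0b1000; 0b0101 ⊕ 0b1000 = 0b1101.
C[3]: T = 0b1011, S = E(K, T) = 0b1001; 0b0101 ⊕ 0b1001 = 0b1100.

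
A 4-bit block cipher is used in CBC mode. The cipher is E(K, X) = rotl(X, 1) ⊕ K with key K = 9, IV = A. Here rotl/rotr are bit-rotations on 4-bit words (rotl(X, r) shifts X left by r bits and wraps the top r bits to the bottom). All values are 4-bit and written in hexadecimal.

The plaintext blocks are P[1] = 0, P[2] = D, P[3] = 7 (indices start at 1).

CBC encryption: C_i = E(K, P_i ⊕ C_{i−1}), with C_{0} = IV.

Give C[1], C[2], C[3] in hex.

C[1] = C, C[2] = B, C[3] = 0

C[1]: P[1] ⊕ A = A; E(K, A) = C.
C[2]: P[2] ⊕ C = 1; E(K, 1) = B.
C[3]: P[3] ⊕ B = C; E(K, C) = 0.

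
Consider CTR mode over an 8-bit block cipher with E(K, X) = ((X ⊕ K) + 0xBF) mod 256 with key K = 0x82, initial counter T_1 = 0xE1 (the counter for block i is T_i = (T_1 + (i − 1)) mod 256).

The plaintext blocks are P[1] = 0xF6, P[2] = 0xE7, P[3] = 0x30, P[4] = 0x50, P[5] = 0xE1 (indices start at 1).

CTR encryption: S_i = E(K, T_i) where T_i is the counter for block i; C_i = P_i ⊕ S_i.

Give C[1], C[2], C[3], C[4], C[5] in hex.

C[1]: T = 0xE1, S = E(K, T) = 0x22; 0xF6 ⊕ 0x22 = 0xD4.
C[2]: T = 0xE2, S = E(K, T) = 0x1F; 0xE7 ⊕ 0x1F = 0xF8.
C[3]: T = 0xE3, S = E(K, T) = 0x20; 0x30 ⊕ 0x20 = 0x10.
C[4]: T = 0xE4, S = E(K, T) = 0x25; 0x50 ⊕ 0x25 = 0x75.
C[5]: T = 0xE5, S = E(K, T) = 0x26; 0xE1 ⊕ 0x26 = 0xC7.

C[1] = 0xD4, C[2] = 0xF8, C[3] = 0x10, C[4] = 0x75, C[5] = 0xC7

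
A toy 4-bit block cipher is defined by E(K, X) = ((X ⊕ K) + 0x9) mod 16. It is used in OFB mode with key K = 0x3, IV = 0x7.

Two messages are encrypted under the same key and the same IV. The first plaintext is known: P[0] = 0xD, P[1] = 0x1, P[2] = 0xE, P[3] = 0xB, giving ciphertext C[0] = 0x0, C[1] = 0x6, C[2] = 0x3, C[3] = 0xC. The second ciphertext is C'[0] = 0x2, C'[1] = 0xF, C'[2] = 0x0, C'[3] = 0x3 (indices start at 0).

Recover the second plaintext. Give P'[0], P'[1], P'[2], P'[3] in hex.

P'[0] = 0xF, P'[1] = 0x8, P'[2] = 0xD, P'[3] = 0x4

In OFB with a reused IV, both messages share the same keystream S_i, so C_i ⊕ C'_i = P_i ⊕ P'_i and thus P'_i = P_i ⊕ C_i ⊕ C'_i.
P'[0]: 0xD ⊕ 0x0 ⊕ 0x2 = 0xF.
P'[1]: 0x1 ⊕ 0x6 ⊕ 0xF = 0x8.
P'[2]: 0xE ⊕ 0x3 ⊕ 0x0 = 0xD.
P'[3]: 0xB ⊕ 0xC ⊕ 0x3 = 0x4.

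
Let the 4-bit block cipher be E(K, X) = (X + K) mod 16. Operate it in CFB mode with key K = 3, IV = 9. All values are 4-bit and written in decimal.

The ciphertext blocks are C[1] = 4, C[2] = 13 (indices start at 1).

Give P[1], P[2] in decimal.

P[1] = 8, P[2] = 10

CFB decryption: P_i = C_i ⊕ E(K, C_{i−1}), with C_{0} = IV.
P[1]: E(K, 9) = 12; 4 ⊕ 12 = 8.
P[2]: E(K, 4) = 7; 13 ⊕ 7 = 10.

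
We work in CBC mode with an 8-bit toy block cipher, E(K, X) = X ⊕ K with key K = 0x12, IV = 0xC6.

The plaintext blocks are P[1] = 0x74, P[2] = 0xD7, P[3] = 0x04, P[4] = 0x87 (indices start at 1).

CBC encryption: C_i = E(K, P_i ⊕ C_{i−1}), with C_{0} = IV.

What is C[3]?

C[1]: P[1] ⊕ 0xC6 = 0xB2; E(K, 0xB2) = 0xA0.
C[2]: P[2] ⊕ 0xA0 = 0x77; E(K, 0x77) = 0x65.
C[3]: P[3] ⊕ 0x65 = 0x61; E(K, 0x61) = 0x73.

C[3] = 0x73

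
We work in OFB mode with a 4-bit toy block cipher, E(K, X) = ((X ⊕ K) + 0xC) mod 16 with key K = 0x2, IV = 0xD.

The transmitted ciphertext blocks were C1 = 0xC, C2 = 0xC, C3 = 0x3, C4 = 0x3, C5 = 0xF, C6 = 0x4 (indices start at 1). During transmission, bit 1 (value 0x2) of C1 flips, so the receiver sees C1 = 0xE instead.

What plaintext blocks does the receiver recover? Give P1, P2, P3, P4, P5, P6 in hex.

P1 = 0x5, P2 = 0x9, P3 = 0x0, P4 = 0xE, P5 = 0x4, P6 = 0x1

OFB decryption: S_i = E(K, S_{i−1}) with S_{0} = IV; P_i = C_i ⊕ S_i.
Only C1 changed, to 0xE. In OFB, a change in C_i flips the same bit in P_i only; the keystream is unaffected. Decrypting the received ciphertext:
P1: S = E(K, 0xD) = 0xB; 0xE ⊕ 0xB = 0x5.
P2: S = E(K, 0xB) = 0x5; 0xC ⊕ 0x5 = 0x9.
P3: S = E(K, 0x5) = 0x3; 0x3 ⊕ 0x3 = 0x0.
P4: S = E(K, 0x3) = 0xD; 0x3 ⊕ 0xD = 0xE.
P5: S = E(K, 0xD) = 0xB; 0xF ⊕ 0xB = 0x4.
P6: S = E(K, 0xB) = 0x5; 0x4 ⊕ 0x5 = 0x1.
Blocks that differ from the original plaintext: P1.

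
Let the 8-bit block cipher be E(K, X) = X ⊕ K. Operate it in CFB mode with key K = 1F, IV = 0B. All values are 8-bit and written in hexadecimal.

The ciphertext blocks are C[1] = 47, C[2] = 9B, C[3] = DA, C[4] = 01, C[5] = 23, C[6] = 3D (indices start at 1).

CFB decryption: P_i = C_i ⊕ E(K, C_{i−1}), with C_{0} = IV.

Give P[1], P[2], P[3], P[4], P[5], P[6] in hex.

P[1]: E(K, 0B) = 14; 47 ⊕ 14 = 53.
P[2]: E(K, 47) = 58; 9B ⊕ 58 = C3.
P[3]: E(K, 9B) = 84; DA ⊕ 84 = 5E.
P[4]: E(K, DA) = C5; 01 ⊕ C5 = C4.
P[5]: E(K, 01) = 1E; 23 ⊕ 1E = 3D.
P[6]: E(K, 23) = 3C; 3D ⊕ 3C = 01.

P[1] = 53, P[2] = C3, P[3] = 5E, P[4] = C4, P[5] = 3D, P[6] = 01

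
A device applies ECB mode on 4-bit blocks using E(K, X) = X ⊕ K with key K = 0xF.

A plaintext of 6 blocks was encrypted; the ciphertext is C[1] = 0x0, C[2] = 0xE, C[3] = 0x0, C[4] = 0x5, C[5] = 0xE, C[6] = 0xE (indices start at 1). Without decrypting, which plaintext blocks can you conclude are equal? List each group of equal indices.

ECB encrypts each block independently with the same key, so equal ciphertext blocks imply equal plaintext blocks.
C[1] = C[3] = 0x0, so P[1] = P[3].
C[2] = C[5] = C[6] = 0xE, so P[2] = P[5] = P[6].

P[1] = P[3]; P[2] = P[5] = P[6]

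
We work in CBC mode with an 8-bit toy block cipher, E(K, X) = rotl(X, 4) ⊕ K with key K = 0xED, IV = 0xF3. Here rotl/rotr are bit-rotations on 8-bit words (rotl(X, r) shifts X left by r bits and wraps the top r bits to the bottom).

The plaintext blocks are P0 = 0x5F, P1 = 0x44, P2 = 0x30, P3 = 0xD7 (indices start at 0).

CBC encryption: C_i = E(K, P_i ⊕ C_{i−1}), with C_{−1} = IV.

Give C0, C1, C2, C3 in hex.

C0 = 0x27, C1 = 0xDB, C2 = 0x53, C3 = 0xA5

C0: P0 ⊕ 0xF3 = 0xAC; E(K, 0xAC) = 0x27.
C1: P1 ⊕ 0x27 = 0x63; E(K, 0x63) = 0xDB.
C2: P2 ⊕ 0xDB = 0xEB; E(K, 0xEB) = 0x53.
C3: P3 ⊕ 0x53 = 0x84; E(K, 0x84) = 0xA5.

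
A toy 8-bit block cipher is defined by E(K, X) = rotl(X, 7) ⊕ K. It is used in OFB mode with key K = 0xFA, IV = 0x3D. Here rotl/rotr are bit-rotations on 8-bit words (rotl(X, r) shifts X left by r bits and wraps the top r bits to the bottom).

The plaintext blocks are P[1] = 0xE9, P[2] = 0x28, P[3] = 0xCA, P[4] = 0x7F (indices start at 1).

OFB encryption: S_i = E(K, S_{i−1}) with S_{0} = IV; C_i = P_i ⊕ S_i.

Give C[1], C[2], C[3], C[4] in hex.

C[1] = 0x8D, C[2] = 0xE0, C[3] = 0x54, C[4] = 0xCA

C[1]: S = E(K, 0x3D) = 0x64; 0xE9 ⊕ 0x64 = 0x8D.
C[2]: S = E(K, 0x64) = 0xC8; 0x28 ⊕ 0xC8 = 0xE0.
C[3]: S = E(K, 0xC8) = 0x9E; 0xCA ⊕ 0x9E = 0x54.
C[4]: S = E(K, 0x9E) = 0xB5; 0x7F ⊕ 0xB5 = 0xCA.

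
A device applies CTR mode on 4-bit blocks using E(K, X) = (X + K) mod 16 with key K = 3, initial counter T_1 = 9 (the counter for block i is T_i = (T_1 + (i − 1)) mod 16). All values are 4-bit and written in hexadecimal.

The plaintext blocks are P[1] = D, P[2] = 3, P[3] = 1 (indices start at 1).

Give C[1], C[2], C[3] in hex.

CTR encryption: S_i = E(K, T_i) where T_i is the counter for block i; C_i = P_i ⊕ S_i.
C[1]: T = 9, S = E(K, T) = C; D ⊕ C = 1.
C[2]: T = A, S = E(K, T) = D; 3 ⊕ D = E.
C[3]: T = B, S = E(K, T) = E; 1 ⊕ E = F.

C[1] = 1, C[2] = E, C[3] = F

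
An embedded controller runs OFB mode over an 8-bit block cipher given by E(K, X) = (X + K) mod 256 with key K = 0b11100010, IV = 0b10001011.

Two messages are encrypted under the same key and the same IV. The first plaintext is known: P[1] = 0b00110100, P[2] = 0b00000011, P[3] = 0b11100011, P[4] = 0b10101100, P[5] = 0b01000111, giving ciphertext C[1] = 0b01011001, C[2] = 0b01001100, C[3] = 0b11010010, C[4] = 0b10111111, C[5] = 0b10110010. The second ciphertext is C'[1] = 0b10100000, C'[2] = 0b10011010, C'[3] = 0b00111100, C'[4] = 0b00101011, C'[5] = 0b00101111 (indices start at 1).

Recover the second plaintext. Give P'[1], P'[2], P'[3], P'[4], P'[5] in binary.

P'[1] = 0b11001101, P'[2] = 0b11010101, P'[3] = 0b00001101, P'[4] = 0b00111000, P'[5] = 0b11011010

In OFB with a reused IV, both messages share the same keystream S_i, so C_i ⊕ C'_i = P_i ⊕ P'_i and thus P'_i = P_i ⊕ C_i ⊕ C'_i.
P'[1]: 0b00110100 ⊕ 0b01011001 ⊕ 0b10100000 = 0b11001101.
P'[2]: 0b00000011 ⊕ 0b01001100 ⊕ 0b10011010 = 0b11010101.
P'[3]: 0b11100011 ⊕ 0b11010010 ⊕ 0b00111100 = 0b00001101.
P'[4]: 0b10101100 ⊕ 0b10111111 ⊕ 0b00101011 = 0b00111000.
P'[5]: 0b01000111 ⊕ 0b10110010 ⊕ 0b00101111 = 0b11011010.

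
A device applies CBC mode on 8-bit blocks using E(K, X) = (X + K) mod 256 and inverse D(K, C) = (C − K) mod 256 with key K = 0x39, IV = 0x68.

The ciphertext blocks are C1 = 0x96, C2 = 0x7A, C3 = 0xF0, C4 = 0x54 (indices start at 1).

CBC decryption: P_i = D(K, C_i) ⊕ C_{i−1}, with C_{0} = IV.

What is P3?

P3: D(K, 0xF0) = 0xB7; 0xB7 ⊕ 0x7A = 0xCD.

P3 = 0xCD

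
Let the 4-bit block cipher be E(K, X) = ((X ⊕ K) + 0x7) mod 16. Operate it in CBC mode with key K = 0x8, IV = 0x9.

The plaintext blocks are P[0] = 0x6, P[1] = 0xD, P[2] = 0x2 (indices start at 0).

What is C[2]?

CBC encryption: C_i = E(K, P_i ⊕ C_{i−1}), with C_{−1} = IV.
C[0]: P[0] ⊕ 0x9 = 0xF; E(K, 0xF) = 0xE.
C[1]: P[1] ⊕ 0xE = 0x3; E(K, 0x3) = 0x2.
C[2]: P[2] ⊕ 0x2 = 0x0; E(K, 0x0) = 0xF.

C[2] = 0xF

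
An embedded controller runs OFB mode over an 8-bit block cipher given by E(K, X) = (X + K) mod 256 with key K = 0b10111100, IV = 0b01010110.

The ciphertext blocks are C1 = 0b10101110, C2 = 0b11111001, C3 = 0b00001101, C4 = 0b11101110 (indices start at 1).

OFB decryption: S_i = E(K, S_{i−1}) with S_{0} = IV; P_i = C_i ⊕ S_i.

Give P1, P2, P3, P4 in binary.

P1: S = E(K, 0b01010110) = 0b00010010; 0b10101110 ⊕ 0b00010010 = 0b10111100.
P2: S = E(K, 0b00010010) = 0b11001110; 0b11111001 ⊕ 0b11001110 = 0b00110111.
P3: S = E(K, 0b11001110) = 0b10001010; 0b00001101 ⊕ 0b10001010 = 0b10000111.
P4: S = E(K, 0b10001010) = 0b01000110; 0b11101110 ⊕ 0b01000110 = 0b10101000.

P1 = 0b10111100, P2 = 0b00110111, P3 = 0b10000111, P4 = 0b10101000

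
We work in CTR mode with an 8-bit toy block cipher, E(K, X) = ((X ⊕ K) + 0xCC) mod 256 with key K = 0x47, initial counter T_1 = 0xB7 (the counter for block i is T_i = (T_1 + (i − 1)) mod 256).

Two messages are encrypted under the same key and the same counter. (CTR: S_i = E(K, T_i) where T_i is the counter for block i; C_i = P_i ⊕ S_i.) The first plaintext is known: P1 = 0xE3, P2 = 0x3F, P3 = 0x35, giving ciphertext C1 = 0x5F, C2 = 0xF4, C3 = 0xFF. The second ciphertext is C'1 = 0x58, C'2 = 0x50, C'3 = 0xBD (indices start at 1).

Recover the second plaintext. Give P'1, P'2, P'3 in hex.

P'1 = 0xE4, P'2 = 0x9B, P'3 = 0x77

In CTR with a reused counter, both messages share the same keystream S_i, so C_i ⊕ C'_i = P_i ⊕ P'_i and thus P'_i = P_i ⊕ C_i ⊕ C'_i.
P'1: 0xE3 ⊕ 0x5F ⊕ 0x58 = 0xE4.
P'2: 0x3F ⊕ 0xF4 ⊕ 0x50 = 0x9B.
P'3: 0x35 ⊕ 0xFF ⊕ 0xBD = 0x77.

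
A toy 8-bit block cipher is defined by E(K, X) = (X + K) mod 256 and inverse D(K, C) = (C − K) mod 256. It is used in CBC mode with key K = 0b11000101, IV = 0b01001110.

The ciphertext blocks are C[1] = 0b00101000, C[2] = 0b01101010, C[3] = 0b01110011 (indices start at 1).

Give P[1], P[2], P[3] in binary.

CBC decryption: P_i = D(K, C_i) ⊕ C_{i−1}, with C_{0} = IV.
P[1]: D(K, 0b00101000) = 0b01100011; 0b01100011 ⊕ 0b01001110 = 0b00101101.
P[2]: D(K, 0b01101010) = 0b10100101; 0b10100101 ⊕ 0b00101000 = 0b10001101.
P[3]: D(K, 0b01110011) = 0b10101110; 0b10101110 ⊕ 0b01101010 = 0b11000100.

P[1] = 0b00101101, P[2] = 0b10001101, P[3] = 0b11000100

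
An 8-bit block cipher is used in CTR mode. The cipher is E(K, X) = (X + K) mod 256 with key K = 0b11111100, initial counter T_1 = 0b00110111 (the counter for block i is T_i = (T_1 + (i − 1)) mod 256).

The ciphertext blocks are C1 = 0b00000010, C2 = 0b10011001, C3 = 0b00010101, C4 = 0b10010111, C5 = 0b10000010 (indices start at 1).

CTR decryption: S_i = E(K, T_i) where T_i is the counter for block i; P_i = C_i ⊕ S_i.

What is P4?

P4: T = 0b00111010, S = E(K, T) = 0b00110110; 0b10010111 ⊕ 0b00110110 = 0b10100001.

P4 = 0b10100001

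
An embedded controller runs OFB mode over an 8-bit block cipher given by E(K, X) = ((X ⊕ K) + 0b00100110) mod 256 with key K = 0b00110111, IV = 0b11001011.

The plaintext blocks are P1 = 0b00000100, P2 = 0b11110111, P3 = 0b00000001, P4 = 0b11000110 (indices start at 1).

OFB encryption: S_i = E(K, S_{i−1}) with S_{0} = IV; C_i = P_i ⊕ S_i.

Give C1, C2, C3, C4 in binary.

C1 = 0b00100110, C2 = 0b11001100, C3 = 0b00110011, C4 = 0b11101101

C1: S = E(K, 0b11001011) = 0b00100010; 0b00000100 ⊕ 0b00100010 = 0b00100110.
C2: S = E(K, 0b00100010) = 0b00111011; 0b11110111 ⊕ 0b00111011 = 0b11001100.
C3: S = E(K, 0b00111011) = 0b00110010; 0b00000001 ⊕ 0b00110010 = 0b00110011.
C4: S = E(K, 0b00110010) = 0b00101011; 0b11000110 ⊕ 0b00101011 = 0b11101101.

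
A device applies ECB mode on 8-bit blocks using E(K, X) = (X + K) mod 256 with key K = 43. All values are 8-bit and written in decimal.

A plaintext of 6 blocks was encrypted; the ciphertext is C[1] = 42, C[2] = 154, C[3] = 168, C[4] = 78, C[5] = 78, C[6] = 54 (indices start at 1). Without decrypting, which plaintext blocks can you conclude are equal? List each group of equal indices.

P[4] = P[5]

ECB encrypts each block independently with the same key, so equal ciphertext blocks imply equal plaintext blocks.
C[4] = C[5] = 78, so P[4] = P[5].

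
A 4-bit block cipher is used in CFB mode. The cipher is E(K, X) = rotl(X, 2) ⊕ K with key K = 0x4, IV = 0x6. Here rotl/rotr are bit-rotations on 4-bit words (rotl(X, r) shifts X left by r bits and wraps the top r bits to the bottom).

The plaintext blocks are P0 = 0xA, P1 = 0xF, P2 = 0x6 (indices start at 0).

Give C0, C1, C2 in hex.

CFB encryption: C_i = P_i ⊕ E(K, C_{i−1}), with C_{−1} = IV.
C0: E(K, 0x6) = 0xD; 0xA ⊕ 0xD = 0x7.
C1: E(K, 0x7) = 0x9; 0xF ⊕ 0x9 = 0x6.
C2: E(K, 0x6) = 0xD; 0x6 ⊕ 0xD = 0xB.

C0 = 0x7, C1 = 0x6, C2 = 0xB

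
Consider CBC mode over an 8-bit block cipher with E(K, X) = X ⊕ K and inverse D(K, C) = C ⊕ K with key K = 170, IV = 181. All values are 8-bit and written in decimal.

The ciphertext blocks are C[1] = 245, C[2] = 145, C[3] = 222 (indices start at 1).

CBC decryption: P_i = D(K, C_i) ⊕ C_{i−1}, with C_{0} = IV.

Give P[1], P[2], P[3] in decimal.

P[1] = 234, P[2] = 206, P[3] = 229

P[1]: D(K, 245) = 95; 95 ⊕ 181 = 234.
P[2]: D(K, 145) = 59; 59 ⊕ 245 = 206.
P[3]: D(K, 222) = 116; 116 ⊕ 145 = 229.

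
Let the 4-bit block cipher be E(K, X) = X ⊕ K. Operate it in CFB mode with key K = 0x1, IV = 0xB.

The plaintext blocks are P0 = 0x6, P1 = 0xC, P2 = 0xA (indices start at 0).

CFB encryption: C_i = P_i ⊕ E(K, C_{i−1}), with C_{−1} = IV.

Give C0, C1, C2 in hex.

C0 = 0xC, C1 = 0x1, C2 = 0xA

C0: E(K, 0xB) = 0xA; 0x6 ⊕ 0xA = 0xC.
C1: E(K, 0xC) = 0xD; 0xC ⊕ 0xD = 0x1.
C2: E(K, 0x1) = 0x0; 0xA ⊕ 0x0 = 0xA.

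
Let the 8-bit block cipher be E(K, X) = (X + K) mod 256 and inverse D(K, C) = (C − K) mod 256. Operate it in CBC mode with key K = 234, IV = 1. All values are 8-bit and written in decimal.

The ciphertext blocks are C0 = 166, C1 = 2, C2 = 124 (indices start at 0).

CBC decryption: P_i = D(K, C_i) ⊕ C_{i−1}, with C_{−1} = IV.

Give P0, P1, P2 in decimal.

P0: D(K, 166) = 188; 188 ⊕ 1 = 189.
P1: D(K, 2) = 24; 24 ⊕ 166 = 190.
P2: D(K, 124) = 146; 146 ⊕ 2 = 144.

P0 = 189, P1 = 190, P2 = 144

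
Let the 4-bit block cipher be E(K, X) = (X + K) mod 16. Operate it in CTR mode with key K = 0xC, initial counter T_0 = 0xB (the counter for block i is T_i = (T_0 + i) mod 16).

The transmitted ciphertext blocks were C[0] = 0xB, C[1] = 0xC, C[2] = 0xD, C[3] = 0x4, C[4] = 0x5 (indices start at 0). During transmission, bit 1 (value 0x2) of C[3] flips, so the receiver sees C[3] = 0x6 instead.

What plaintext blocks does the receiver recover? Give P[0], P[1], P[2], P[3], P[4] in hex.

P[0] = 0xC, P[1] = 0x4, P[2] = 0x4, P[3] = 0xC, P[4] = 0xE

CTR decryption: S_i = E(K, T_i) where T_i is the counter for block i; P_i = C_i ⊕ S_i.
Only C[3] changed, to 0x6. In CTR, a change in C_i flips the same bit in P_i only; the keystream is unaffected. Decrypting the received ciphertext:
P[0]: T = 0xB, S = E(K, T) = 0x7; 0xB ⊕ 0x7 = 0xC.
P[1]: T = 0xC, S = E(K, T) = 0x8; 0xC ⊕ 0x8 = 0x4.
P[2]: T = 0xD, S = E(K, T) = 0x9; 0xD ⊕ 0x9 = 0x4.
P[3]: T = 0xE, S = E(K, T) = 0xA; 0x6 ⊕ 0xA = 0xC.
P[4]: T = 0xF, S = E(K, T) = 0xB; 0x5 ⊕ 0xB = 0xE.
Blocks that differ from the original plaintext: P[3].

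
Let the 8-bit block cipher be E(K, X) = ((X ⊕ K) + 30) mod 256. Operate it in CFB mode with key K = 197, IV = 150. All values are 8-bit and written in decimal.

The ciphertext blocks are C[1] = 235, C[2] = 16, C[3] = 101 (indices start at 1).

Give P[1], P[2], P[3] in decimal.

CFB decryption: P_i = C_i ⊕ E(K, C_{i−1}), with C_{0} = IV.
P[1]: E(K, 150) = 113; 235 ⊕ 113 = 154.
P[2]: E(K, 235) = 76; 16 ⊕ 76 = 92.
P[3]: E(K, 16) = 243; 101 ⊕ 243 = 150.

P[1] = 154, P[2] = 92, P[3] = 150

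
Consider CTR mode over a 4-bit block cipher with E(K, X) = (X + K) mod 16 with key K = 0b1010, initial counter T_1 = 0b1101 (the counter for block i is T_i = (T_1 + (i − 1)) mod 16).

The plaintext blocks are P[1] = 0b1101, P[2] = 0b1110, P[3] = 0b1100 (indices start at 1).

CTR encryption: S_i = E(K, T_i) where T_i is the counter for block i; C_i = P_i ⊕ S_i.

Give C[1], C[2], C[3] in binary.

C[1] = 0b1010, C[2] = 0b0110, C[3] = 0b0101

C[1]: T = 0b1101, S = E(K, T) = 0b0111; 0b1101 ⊕ 0b0111 = 0b1010.
C[2]: T = 0b1110, S = E(K, T) = 0b1000; 0b1110 ⊕ 0b1000 = 0b0110.
C[3]: T = 0b1111, S = E(K, T) = 0b1001; 0b1100 ⊕ 0b1001 = 0b0101.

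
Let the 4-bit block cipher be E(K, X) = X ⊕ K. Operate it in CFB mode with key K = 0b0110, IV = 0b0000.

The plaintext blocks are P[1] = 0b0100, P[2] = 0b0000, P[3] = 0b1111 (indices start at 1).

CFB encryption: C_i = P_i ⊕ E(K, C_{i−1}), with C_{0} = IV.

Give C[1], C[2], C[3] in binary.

C[1]: E(K, 0b0000) = 0b0110; 0b0100 ⊕ 0b0110 = 0b0010.
C[2]: E(K, 0b0010) = 0b0100; 0b0000 ⊕ 0b0100 = 0b0100.
C[3]: E(K, 0b0100) = 0b0010; 0b1111 ⊕ 0b0010 = 0b1101.

C[1] = 0b0010, C[2] = 0b0100, C[3] = 0b1101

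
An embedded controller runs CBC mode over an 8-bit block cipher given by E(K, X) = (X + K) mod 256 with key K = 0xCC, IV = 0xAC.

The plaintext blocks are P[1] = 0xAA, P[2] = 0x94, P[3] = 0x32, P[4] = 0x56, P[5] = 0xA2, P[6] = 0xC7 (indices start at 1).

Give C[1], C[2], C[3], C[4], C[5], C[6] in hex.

C[1] = 0xD2, C[2] = 0x12, C[3] = 0xEC, C[4] = 0x86, C[5] = 0xF0, C[6] = 0x03

CBC encryption: C_i = E(K, P_i ⊕ C_{i−1}), with C_{0} = IV.
C[1]: P[1] ⊕ 0xAC = 0x06; E(K, 0x06) = 0xD2.
C[2]: P[2] ⊕ 0xD2 = 0x46; E(K, 0x46) = 0x12.
C[3]: P[3] ⊕ 0x12 = 0x20; E(K, 0x20) = 0xEC.
C[4]: P[4] ⊕ 0xEC = 0xBA; E(K, 0xBA) = 0x86.
C[5]: P[5] ⊕ 0x86 = 0x24; E(K, 0x24) = 0xF0.
C[6]: P[6] ⊕ 0xF0 = 0x37; E(K, 0x37) = 0x03.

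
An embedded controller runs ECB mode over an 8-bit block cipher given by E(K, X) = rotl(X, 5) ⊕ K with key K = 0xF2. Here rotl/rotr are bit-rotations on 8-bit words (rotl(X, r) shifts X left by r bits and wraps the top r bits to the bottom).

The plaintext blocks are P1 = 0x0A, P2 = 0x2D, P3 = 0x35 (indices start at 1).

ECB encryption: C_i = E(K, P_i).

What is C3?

C3 = 0x54

C3: E(K, 0x35) = 0x54.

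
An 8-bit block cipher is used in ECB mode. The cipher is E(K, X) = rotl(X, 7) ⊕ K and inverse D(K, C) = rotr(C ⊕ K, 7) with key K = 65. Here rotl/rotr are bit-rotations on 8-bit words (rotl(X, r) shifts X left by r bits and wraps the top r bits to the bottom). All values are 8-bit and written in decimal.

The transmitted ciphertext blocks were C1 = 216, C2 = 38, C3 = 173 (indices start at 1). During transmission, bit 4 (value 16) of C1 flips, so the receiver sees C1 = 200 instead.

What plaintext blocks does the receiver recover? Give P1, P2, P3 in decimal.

P1 = 19, P2 = 206, P3 = 217

ECB decryption: P_i = D(K, C_i).
Only C1 changed, to 200. In ECB, a change in C_i affects only P_i. Decrypting the received ciphertext:
P1: D(K, 200) = 19.
P2: D(K, 38) = 206.
P3: D(K, 173) = 217.
Blocks that differ from the original plaintext: P1.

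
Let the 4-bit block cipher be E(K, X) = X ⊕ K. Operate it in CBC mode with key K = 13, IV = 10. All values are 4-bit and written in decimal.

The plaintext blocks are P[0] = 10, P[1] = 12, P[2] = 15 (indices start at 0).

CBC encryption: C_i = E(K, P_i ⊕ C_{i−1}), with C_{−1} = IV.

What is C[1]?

C[1] = 12

C[0]: P[0] ⊕ 10 = 0; E(K, 0) = 13.
C[1]: P[1] ⊕ 13 = 1; E(K, 1) = 12.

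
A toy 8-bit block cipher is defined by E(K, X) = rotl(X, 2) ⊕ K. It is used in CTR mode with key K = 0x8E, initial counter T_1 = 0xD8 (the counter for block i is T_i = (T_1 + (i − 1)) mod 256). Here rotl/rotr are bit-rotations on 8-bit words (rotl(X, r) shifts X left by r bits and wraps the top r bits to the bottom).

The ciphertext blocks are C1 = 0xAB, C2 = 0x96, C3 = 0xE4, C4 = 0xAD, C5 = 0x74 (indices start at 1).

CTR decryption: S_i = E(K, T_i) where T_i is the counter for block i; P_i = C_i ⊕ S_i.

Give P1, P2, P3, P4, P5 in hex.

P1 = 0x46, P2 = 0x7F, P3 = 0x01, P4 = 0x4C, P5 = 0x89

P1: T = 0xD8, S = E(K, T) = 0xED; 0xAB ⊕ 0xED = 0x46.
P2: T = 0xD9, S = E(K, T) = 0xE9; 0x96 ⊕ 0xE9 = 0x7F.
P3: T = 0xDA, S = E(K, T) = 0xE5; 0xE4 ⊕ 0xE5 = 0x01.
P4: T = 0xDB, S = E(K, T) = 0xE1; 0xAD ⊕ 0xE1 = 0x4C.
P5: T = 0xDC, S = E(K, T) = 0xFD; 0x74 ⊕ 0xFD = 0x89.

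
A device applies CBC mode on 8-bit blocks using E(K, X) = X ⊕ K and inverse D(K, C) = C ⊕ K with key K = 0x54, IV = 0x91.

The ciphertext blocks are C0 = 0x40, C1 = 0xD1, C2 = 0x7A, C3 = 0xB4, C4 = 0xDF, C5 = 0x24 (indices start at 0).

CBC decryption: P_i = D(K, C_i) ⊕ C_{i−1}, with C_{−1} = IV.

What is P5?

P5 = 0xAF

P5: D(K, 0x24) = 0x70; 0x70 ⊕ 0xDF = 0xAF.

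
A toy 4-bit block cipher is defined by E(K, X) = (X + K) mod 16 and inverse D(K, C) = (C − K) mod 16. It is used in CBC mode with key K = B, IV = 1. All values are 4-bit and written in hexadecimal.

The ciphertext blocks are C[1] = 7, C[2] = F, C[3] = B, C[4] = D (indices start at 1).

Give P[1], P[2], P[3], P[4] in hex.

CBC decryption: P_i = D(K, C_i) ⊕ C_{i−1}, with C_{0} = IV.
P[1]: D(K, 7) = C; C ⊕ 1 = D.
P[2]: D(K, F) = 4; 4 ⊕ 7 = 3.
P[3]: D(K, B) = 0; 0 ⊕ F = F.
P[4]: D(K, D) = 2; 2 ⊕ B = 9.

P[1] = D, P[2] = 3, P[3] = F, P[4] = 9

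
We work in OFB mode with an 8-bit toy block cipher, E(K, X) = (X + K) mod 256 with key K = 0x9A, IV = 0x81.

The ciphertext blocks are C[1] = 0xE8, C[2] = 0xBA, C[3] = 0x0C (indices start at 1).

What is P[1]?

OFB decryption: S_i = E(K, S_{i−1}) with S_{0} = IV; P_i = C_i ⊕ S_i.
P[1]: S = E(K, 0x81) = 0x1B; 0xE8 ⊕ 0x1B = 0xF3.

P[1] = 0xF3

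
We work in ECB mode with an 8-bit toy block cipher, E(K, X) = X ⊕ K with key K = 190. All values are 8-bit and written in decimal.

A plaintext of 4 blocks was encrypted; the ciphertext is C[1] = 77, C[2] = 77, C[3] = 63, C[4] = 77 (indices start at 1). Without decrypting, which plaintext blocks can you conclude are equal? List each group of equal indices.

P[1] = P[2] = P[4]

ECB encrypts each block independently with the same key, so equal ciphertext blocks imply equal plaintext blocks.
C[1] = C[2] = C[4] = 77, so P[1] = P[2] = P[4].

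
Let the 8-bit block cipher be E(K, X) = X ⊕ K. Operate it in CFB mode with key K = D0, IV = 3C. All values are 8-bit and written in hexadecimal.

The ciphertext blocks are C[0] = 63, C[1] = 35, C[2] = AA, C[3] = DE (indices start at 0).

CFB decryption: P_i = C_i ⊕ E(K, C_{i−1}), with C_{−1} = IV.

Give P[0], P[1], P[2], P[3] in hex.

P[0] = 8F, P[1] = 86, P[2] = 4F, P[3] = A4

P[0]: E(K, 3C) = EC; 63 ⊕ EC = 8F.
P[1]: E(K, 63) = B3; 35 ⊕ B3 = 86.
P[2]: E(K, 35) = E5; AA ⊕ E5 = 4F.
P[3]: E(K, AA) = 7A; DE ⊕ 7A = A4.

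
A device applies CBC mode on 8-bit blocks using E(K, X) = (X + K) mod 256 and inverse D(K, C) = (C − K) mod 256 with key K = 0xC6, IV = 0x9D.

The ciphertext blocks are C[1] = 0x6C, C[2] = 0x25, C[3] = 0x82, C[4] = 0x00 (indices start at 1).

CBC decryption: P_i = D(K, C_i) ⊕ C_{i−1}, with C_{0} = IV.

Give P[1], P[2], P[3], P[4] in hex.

P[1] = 0x3B, P[2] = 0x33, P[3] = 0x99, P[4] = 0xB8

P[1]: D(K, 0x6C) = 0xA6; 0xA6 ⊕ 0x9D = 0x3B.
P[2]: D(K, 0x25) = 0x5F; 0x5F ⊕ 0x6C = 0x33.
P[3]: D(K, 0x82) = 0xBC; 0xBC ⊕ 0x25 = 0x99.
P[4]: D(K, 0x00) = 0x3A; 0x3A ⊕ 0x82 = 0xB8.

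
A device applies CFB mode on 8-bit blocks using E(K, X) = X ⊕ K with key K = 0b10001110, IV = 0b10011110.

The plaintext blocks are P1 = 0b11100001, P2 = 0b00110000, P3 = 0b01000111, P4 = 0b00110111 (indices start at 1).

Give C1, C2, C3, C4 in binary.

CFB encryption: C_i = P_i ⊕ E(K, C_{i−1}), with C_{0} = IV.
C1: E(K, 0b10011110) = 0b00010000; 0b11100001 ⊕ 0b00010000 = 0b11110001.
C2: E(K, 0b11110001) = 0b01111111; 0b00110000 ⊕ 0b01111111 = 0b01001111.
C3: E(K, 0b01001111) = 0b11000001; 0b01000111 ⊕ 0b11000001 = 0b10000110.
C4: E(K, 0b10000110) = 0b00001000; 0b00110111 ⊕ 0b00001000 = 0b00111111.

C1 = 0b11110001, C2 = 0b01001111, C3 = 0b10000110, C4 = 0b00111111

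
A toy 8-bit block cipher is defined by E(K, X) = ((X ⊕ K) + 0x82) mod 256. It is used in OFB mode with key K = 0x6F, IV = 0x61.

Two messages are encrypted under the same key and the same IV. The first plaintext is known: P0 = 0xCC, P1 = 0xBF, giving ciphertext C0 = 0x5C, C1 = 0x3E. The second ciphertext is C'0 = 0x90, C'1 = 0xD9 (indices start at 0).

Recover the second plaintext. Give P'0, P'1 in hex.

P'0 = 0x00, P'1 = 0x58

In OFB with a reused IV, both messages share the same keystream S_i, so C_i ⊕ C'_i = P_i ⊕ P'_i and thus P'_i = P_i ⊕ C_i ⊕ C'_i.
P'0: 0xCC ⊕ 0x5C ⊕ 0x90 = 0x00.
P'1: 0xBF ⊕ 0x3E ⊕ 0xD9 = 0x58.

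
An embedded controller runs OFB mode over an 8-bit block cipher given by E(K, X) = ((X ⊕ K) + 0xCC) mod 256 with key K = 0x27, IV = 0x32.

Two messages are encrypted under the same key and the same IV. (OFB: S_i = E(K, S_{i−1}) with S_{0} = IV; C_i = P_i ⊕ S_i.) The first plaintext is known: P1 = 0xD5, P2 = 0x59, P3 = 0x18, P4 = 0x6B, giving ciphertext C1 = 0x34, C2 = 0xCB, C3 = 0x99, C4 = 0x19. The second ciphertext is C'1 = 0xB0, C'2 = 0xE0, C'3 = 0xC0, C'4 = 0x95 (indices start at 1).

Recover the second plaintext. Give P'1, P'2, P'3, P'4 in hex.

P'1 = 0x51, P'2 = 0x72, P'3 = 0x41, P'4 = 0xE7

In OFB with a reused IV, both messages share the same keystream S_i, so C_i ⊕ C'_i = P_i ⊕ P'_i and thus P'_i = P_i ⊕ C_i ⊕ C'_i.
P'1: 0xD5 ⊕ 0x34 ⊕ 0xB0 = 0x51.
P'2: 0x59 ⊕ 0xCB ⊕ 0xE0 = 0x72.
P'3: 0x18 ⊕ 0x99 ⊕ 0xC0 = 0x41.
P'4: 0x6B ⊕ 0x19 ⊕ 0x95 = 0xE7.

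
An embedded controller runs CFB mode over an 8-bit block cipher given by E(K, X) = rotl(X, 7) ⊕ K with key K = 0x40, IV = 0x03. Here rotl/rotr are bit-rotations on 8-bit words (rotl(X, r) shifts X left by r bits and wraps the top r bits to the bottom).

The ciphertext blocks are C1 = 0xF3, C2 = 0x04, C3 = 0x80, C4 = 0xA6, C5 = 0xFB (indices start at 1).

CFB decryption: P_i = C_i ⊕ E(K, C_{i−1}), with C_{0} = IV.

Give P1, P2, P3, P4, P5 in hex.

P1: E(K, 0x03) = 0xC1; 0xF3 ⊕ 0xC1 = 0x32.
P2: E(K, 0xF3) = 0xB9; 0x04 ⊕ 0xB9 = 0xBD.
P3: E(K, 0x04) = 0x42; 0x80 ⊕ 0x42 = 0xC2.
P4: E(K, 0x80) = 0x00; 0xA6 ⊕ 0x00 = 0xA6.
P5: E(K, 0xA6) = 0x13; 0xFB ⊕ 0x13 = 0xE8.

P1 = 0x32, P2 = 0xBD, P3 = 0xC2, P4 = 0xA6, P5 = 0xE8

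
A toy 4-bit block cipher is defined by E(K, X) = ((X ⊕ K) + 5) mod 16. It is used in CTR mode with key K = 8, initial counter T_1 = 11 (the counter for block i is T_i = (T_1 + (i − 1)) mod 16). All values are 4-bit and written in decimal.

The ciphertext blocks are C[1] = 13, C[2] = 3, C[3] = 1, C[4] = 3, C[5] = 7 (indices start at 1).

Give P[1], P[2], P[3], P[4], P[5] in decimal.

CTR decryption: S_i = E(K, T_i) where T_i is the counter for block i; P_i = C_i ⊕ S_i.
P[1]: T = 11, S = E(K, T) = 8; 13 ⊕ 8 = 5.
P[2]: T = 12, S = E(K, T) = 9; 3 ⊕ 9 = 10.
P[3]: T = 13, S = E(K, T) = 10; 1 ⊕ 10 = 11.
P[4]: T = 14, S = E(K, T) = 11; 3 ⊕ 11 = 8.
P[5]: T = 15, S = E(K, T) = 12; 7 ⊕ 12 = 11.

P[1] = 5, P[2] = 10, P[3] = 11, P[4] = 8, P[5] = 11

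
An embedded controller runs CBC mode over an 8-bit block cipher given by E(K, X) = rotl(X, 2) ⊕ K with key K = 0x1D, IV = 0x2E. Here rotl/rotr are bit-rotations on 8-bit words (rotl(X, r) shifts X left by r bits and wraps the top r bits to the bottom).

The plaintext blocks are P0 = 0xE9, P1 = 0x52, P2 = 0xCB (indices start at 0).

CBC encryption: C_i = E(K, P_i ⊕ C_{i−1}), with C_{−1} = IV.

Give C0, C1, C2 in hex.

C0: P0 ⊕ 0x2E = 0xC7; E(K, 0xC7) = 0x02.
C1: P1 ⊕ 0x02 = 0x50; E(K, 0x50) = 0x5C.
C2: P2 ⊕ 0x5C = 0x97; E(K, 0x97) = 0x43.

C0 = 0x02, C1 = 0x5C, C2 = 0x43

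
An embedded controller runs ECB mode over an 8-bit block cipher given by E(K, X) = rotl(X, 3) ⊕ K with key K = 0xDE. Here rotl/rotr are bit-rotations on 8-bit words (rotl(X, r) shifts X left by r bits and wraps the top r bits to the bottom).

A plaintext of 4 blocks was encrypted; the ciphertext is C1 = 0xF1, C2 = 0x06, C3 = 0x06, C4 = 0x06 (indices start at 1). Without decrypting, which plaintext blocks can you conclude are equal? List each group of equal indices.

P2 = P3 = P4

ECB encrypts each block independently with the same key, so equal ciphertext blocks imply equal plaintext blocks.
C2 = C3 = C4 = 0x06, so P2 = P3 = P4.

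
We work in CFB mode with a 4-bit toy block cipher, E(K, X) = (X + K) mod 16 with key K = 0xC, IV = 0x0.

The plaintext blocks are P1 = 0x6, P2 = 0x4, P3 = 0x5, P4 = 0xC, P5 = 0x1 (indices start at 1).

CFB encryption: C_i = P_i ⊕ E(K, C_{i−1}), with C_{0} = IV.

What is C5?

C1: E(K, 0x0) = 0xC; 0x6 ⊕ 0xC = 0xA.
C2: E(K, 0xA) = 0x6; 0x4 ⊕ 0x6 = 0x2.
C3: E(K, 0x2) = 0xE; 0x5 ⊕ 0xE = 0xB.
C4: E(K, 0xB) = 0x7; 0xC ⊕ 0x7 = 0xB.
C5: E(K, 0xB) = 0x7; 0x1 ⊕ 0x7 = 0x6.

C5 = 0x6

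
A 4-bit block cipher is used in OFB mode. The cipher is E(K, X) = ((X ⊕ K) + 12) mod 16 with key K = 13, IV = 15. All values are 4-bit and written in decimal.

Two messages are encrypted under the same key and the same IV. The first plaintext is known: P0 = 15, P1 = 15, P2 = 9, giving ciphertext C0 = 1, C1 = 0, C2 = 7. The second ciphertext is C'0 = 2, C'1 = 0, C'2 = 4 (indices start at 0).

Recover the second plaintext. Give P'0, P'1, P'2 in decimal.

P'0 = 12, P'1 = 15, P'2 = 10

In OFB with a reused IV, both messages share the same keystream S_i, so C_i ⊕ C'_i = P_i ⊕ P'_i and thus P'_i = P_i ⊕ C_i ⊕ C'_i.
P'0: 15 ⊕ 1 ⊕ 2 = 12.
P'1: 15 ⊕ 0 ⊕ 0 = 15.
P'2: 9 ⊕ 7 ⊕ 4 = 10.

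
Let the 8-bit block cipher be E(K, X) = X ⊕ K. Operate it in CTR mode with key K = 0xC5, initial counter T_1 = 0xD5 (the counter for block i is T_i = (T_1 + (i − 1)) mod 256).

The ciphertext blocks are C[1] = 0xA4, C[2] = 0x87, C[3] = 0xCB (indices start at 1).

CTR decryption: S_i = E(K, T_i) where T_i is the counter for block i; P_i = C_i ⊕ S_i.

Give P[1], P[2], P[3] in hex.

P[1]: T = 0xD5, S = E(K, T) = 0x10; 0xA4 ⊕ 0x10 = 0xB4.
P[2]: T = 0xD6, S = E(K, T) = 0x13; 0x87 ⊕ 0x13 = 0x94.
P[3]: T = 0xD7, S = E(K, T) = 0x12; 0xCB ⊕ 0x12 = 0xD9.

P[1] = 0xB4, P[2] = 0x94, P[3] = 0xD9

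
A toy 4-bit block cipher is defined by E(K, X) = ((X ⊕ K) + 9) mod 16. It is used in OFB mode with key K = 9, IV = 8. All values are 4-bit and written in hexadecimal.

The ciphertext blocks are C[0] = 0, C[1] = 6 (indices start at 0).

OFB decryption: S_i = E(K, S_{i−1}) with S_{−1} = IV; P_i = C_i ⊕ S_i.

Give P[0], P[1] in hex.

P[0]: S = E(K, 8) = A; 0 ⊕ A = A.
P[1]: S = E(K, A) = C; 6 ⊕ C = A.

P[0] = A, P[1] = A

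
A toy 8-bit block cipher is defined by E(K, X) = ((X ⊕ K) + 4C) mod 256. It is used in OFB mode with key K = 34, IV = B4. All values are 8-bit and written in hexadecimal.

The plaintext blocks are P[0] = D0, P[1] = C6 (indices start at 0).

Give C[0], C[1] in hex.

C[0] = 1C, C[1] = 82

OFB encryption: S_i = E(K, S_{i−1}) with S_{−1} = IV; C_i = P_i ⊕ S_i.
C[0]: S = E(K, B4) = CC; D0 ⊕ CC = 1C.
C[1]: S = E(K, CC) = 44; C6 ⊕ 44 = 82.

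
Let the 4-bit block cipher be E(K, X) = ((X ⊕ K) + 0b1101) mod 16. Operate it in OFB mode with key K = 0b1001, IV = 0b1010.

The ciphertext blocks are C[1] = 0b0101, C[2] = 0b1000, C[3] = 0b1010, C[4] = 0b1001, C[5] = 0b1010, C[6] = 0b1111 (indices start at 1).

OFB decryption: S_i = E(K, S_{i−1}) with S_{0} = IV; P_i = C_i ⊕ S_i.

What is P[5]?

P[5] = 0b0010

P[1]: S = E(K, 0b1010) = 0b0000; 0b0101 ⊕ 0b0000 = 0b0101.
P[2]: S = E(K, 0b0000) = 0b0110; 0b1000 ⊕ 0b0110 = 0b1110.
P[3]: S = E(K, 0b0110) = 0b1100; 0b1010 ⊕ 0b1100 = 0b0110.
P[4]: S = E(K, 0b1100) = 0b0010; 0b1001 ⊕ 0b0010 = 0b1011.
P[5]: S = E(K, 0b0010) = 0b1000; 0b1010 ⊕ 0b1000 = 0b0010.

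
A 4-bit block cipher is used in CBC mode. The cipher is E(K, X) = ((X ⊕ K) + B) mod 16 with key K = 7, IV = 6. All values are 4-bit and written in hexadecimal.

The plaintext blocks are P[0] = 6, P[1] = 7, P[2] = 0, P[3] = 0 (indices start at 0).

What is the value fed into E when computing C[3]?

CBC encryption: C_i = E(K, P_i ⊕ C_{i−1}), with C_{−1} = IV.
C[0]: P[0] ⊕ 6 = 0; E(K, 0) = 2.
C[1]: P[1] ⊕ 2 = 5; E(K, 5) = D.
C[2]: P[2] ⊕ D = D; E(K, D) = 5.
C[3]: P[3] ⊕ 5 = 5; E(K, 5) = D.
So the input to E for block [3] is 5.

5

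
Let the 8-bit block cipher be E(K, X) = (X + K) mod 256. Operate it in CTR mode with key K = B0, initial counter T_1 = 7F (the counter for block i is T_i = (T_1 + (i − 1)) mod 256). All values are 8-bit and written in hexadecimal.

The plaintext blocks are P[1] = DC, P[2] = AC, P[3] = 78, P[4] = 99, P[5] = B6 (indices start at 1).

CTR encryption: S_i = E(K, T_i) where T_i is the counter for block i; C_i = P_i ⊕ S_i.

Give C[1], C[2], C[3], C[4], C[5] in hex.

C[1]: T = 7F, S = E(K, T) = 2F; DC ⊕ 2F = F3.
C[2]: T = 80, S = E(K, T) = 30; AC ⊕ 30 = 9C.
C[3]: T = 81, S = E(K, T) = 31; 78 ⊕ 31 = 49.
C[4]: T = 82, S = E(K, T) = 32; 99 ⊕ 32 = AB.
C[5]: T = 83, S = E(K, T) = 33; B6 ⊕ 33 = 85.

C[1] = F3, C[2] = 9C, C[3] = 49, C[4] = AB, C[5] = 85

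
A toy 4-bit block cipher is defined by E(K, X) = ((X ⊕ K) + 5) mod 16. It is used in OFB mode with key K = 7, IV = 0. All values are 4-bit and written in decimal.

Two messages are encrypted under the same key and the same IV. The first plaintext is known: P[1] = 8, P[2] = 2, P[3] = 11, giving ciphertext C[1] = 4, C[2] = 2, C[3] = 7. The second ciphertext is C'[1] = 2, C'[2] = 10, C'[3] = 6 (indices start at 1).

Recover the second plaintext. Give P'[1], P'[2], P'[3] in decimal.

In OFB with a reused IV, both messages share the same keystream S_i, so C_i ⊕ C'_i = P_i ⊕ P'_i and thus P'_i = P_i ⊕ C_i ⊕ C'_i.
P'[1]: 8 ⊕ 4 ⊕ 2 = 14.
P'[2]: 2 ⊕ 2 ⊕ 10 = 10.
P'[3]: 11 ⊕ 7 ⊕ 6 = 10.

P'[1] = 14, P'[2] = 10, P'[3] = 10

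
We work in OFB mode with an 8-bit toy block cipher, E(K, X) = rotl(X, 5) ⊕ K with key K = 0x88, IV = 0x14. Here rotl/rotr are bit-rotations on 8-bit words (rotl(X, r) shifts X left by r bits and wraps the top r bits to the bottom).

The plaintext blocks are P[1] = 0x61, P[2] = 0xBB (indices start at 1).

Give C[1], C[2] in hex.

C[1] = 0x6B, C[2] = 0x72

OFB encryption: S_i = E(K, S_{i−1}) with S_{0} = IV; C_i = P_i ⊕ S_i.
C[1]: S = E(K, 0x14) = 0x0A; 0x61 ⊕ 0x0A = 0x6B.
C[2]: S = E(K, 0x0A) = 0xC9; 0xBB ⊕ 0xC9 = 0x72.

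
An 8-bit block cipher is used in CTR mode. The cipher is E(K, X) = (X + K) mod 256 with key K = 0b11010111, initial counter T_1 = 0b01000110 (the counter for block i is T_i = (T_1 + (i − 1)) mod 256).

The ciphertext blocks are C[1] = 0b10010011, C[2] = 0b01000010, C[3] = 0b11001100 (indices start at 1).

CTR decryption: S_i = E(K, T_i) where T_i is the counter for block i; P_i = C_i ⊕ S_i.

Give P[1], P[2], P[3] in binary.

P[1]: T = 0b01000110, S = E(K, T) = 0b00011101; 0b10010011 ⊕ 0b00011101 = 0b10001110.
P[2]: T = 0b01000111, S = E(K, T) = 0b00011110; 0b01000010 ⊕ 0b00011110 = 0b01011100.
P[3]: T = 0b01001000, S = E(K, T) = 0b00011111; 0b11001100 ⊕ 0b00011111 = 0b11010011.

P[1] = 0b10001110, P[2] = 0b01011100, P[3] = 0b11010011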